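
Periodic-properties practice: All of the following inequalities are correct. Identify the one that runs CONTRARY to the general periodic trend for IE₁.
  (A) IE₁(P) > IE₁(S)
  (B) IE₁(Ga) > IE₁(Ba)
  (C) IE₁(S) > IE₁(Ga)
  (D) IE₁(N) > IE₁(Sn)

The general trend: IE₁ increases across a period and decreases down a group.
(A) P (period 3, group 15) vs S (period 3, group 16): the stated order contradicts the simple trend.
(B) Ga (period 4, group 13) vs Ba (period 6, group 2): the stated order agrees with the simple trend.
(C) S (period 3, group 16) vs Ga (period 4, group 13): the stated order agrees with the simple trend.
(D) N (period 2, group 15) vs Sn (period 5, group 14): the stated order agrees with the simple trend.
The exception is (A): S (3p⁴) ionizes more easily than half-filled P (3p³) because the paired 3p electron in S is pushed out by e⁻–e⁻ repulsion.

(A)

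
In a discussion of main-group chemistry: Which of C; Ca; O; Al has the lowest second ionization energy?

IE_2 is the cost of taking one more electron from the +1 cation: C⁺ still has 3 valence electrons; Ca⁺ still has 1 valence electron; O⁺ still has 5 valence electrons; Al⁺ still has 2 valence electrons.
All are still removing valence electrons, so compare the +1 ions as you would atoms: IE_2 generally rises across a period (higher Z_eff) and falls down a group (larger shell), subject to the usual subshell exceptions.
Valence configurations: C⁺ [He]2s²2p¹, Ca⁺ [Ar]4s¹, O⁺ [He]2s²2p³, Al⁺ [Ne]3s².
Approximate IE_2 values (kJ/mol): C 2353, Ca 1145, O 3388, Al 1817.
So the second ionization energies run Ca < Al < C < O.

Ca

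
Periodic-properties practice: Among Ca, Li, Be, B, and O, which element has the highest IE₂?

IE_2 is the cost of taking one more electron from the +1 cation: Ca⁺ still has 1 valence electron; Li⁺ is the bare [He] core; Be⁺ still has 1 valence electron; B⁺ still has 2 valence electrons; O⁺ still has 5 valence electrons.
Breaking into a closed-shell core is much more expensive than removing a leftover valence electron — Li has the largest IE_2 here.
Valence configurations: Ca⁺ [Ar]4s¹, Be⁺ [He]2s¹, B⁺ [He]2s², O⁺ [He]2s²2p³.
Tabulated IE_2 (kJ/mol): Ca 1145, Li 7298, Be 1757, B 2427, O 3388.
Hence IE_2: Ca < Be < B < O < Li.

Li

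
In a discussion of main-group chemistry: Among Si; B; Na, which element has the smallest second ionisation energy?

Si

After 1 electron has been removed, what remains? Si⁺ still has 3 valence electrons; B⁺ still has 2 valence electrons; Na⁺ is the bare [Ne] core.
Core electrons are held far more tightly than valence electrons, so Na tops the IE_2 order.
Valence configurations: Si⁺ [Ne]3s²3p¹, B⁺ [He]2s².
The numbers (kJ/mol): Si 1577, B 2427, Na 4562.
Putting it together, IE_2: Si < B < Na.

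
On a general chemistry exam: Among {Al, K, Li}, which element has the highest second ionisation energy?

Consider each +1 ion: Al⁺ still has 2 valence electrons; K⁺ is the bare [Ar] core; Li⁺ is the bare [He] core.
Core electrons are held far more tightly than valence electrons, so K and Li top the IE_2 order.
Approximate IE_2 values (kJ/mol): Al 1817, K 3052, Li 7298.
Hence IE_2: Al < K < Li.

Li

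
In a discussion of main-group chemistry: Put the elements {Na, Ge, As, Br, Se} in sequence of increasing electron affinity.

Na is in period 3, group 1; Ge is in period 4, group 14; As is in period 4, group 15; Se is in period 4, group 16; Br is in period 4, group 17.
Adding an electron releases more energy for atoms nearer the top right (short of the noble gases).
These span different periods and groups, so the two trends combine.
As > Na: the two effects oppose for this pair; the across-period effect wins (78 vs 53 kJ/mol).
Ge > As: this pair runs against the simple trend — see the exception note.
Se > Ge: both are in period 4; the period trend gives Se the larger value.
Br > Se: both are in period 4; the period trend gives Br the larger value.
Note the exception: Ge has a higher electron affinity than As, contrary to the simple trend — adding an electron to As's half-filled 4p³ is unfavourable, so Ge (4p²) has the more exothermic EA.
For reference (kJ/mol): Na 53, Ge 119, As 78, Se 195, Br 325.
So from lowest to highest: Na < As < Ge < Se < Br.

Na, As, Ge, Se, Br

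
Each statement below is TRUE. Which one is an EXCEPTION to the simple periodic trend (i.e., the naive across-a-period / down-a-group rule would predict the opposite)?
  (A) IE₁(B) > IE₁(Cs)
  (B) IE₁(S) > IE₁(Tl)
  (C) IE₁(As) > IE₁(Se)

(C)

The general trend: IE₁ increases across a period and decreases down a group.
(A) B (period 2, group 13) vs Cs (period 6, group 1): the stated order agrees with the simple trend.
(B) S (period 3, group 16) vs Tl (period 6, group 13): the stated order agrees with the simple trend.
(C) As (period 4, group 15) vs Se (period 4, group 16): the stated order contradicts the simple trend.
The exception is (C): Se (4p⁴) ionizes more easily than half-filled As (4p³).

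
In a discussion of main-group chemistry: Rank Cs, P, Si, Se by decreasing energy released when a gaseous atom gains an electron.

Atoms with high Z_eff and room in the valence shell (especially the halogens) have the most exothermic electron affinities.
Here both period and group differ, so the two effects have to be weighed against each other.
P > Cs: both effects reinforce here, so P is clearly the higher of the two.
Si > P: this pair runs against the simple trend — see the exception note.
Se > Si: period and group pull opposite ways; the across-period shift dominates (195 vs 134 kJ/mol).
Note the exception: Si has a higher electron affinity than P, contrary to the simple trend — adding an electron to P's half-filled 3p³ is unfavourable, so Si (3p²) has the more exothermic EA.
Approximate values (kJ/mol): Si 134, P 72, Se 195, Cs 46.
So from highest to lowest: Se > Si > P > Cs.

Se, Si, P, Cs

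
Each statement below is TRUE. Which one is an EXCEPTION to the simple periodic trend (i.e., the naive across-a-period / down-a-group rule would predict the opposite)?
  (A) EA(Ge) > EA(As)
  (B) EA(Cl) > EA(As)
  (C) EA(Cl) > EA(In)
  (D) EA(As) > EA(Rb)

The general trend: electron affinity increases across a period and decreases down a group.
(A) Ge (period 4, group 14) vs As (period 4, group 15): the stated order contradicts the simple trend.
(B) Cl (period 3, group 17) vs As (period 4, group 15): the stated order agrees with the simple trend.
(C) Cl (period 3, group 17) vs In (period 5, group 13): the stated order agrees with the simple trend.
(D) As (period 4, group 15) vs Rb (period 5, group 1): the stated order agrees with the simple trend.
The exception is (A): adding an electron to As's half-filled 4p³ is unfavourable, so Ge (4p²) has the more exothermic EA.

(A)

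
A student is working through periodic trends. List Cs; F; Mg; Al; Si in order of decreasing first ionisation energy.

F > Si > Mg > Al > Cs

First ionization energy rises across a period (greater Z_eff holds electrons more tightly) and falls down a group (valence electrons are farther from the nucleus).
These span different periods and groups, so the two trends combine.
Al > Cs: relative to Cs, both the across-period and down-group shifts push Al's first ionization energy up.
Mg > Al: this pair runs against the simple trend — see the exception note.
Si > Mg: Si lies to the right of Mg in period 3, so the across-period effect alone puts Si higher.
F > Si: relative to Si, both the across-period and down-group shifts push F's first ionization energy up.
Note the exception: Mg has a higher first ionization energy than Al, contrary to the simple trend — Al's single 3p electron is easier to remove than one from Mg's filled 3s².
For reference (kJ/mol): F 1681, Mg 738, Al 578, Si 786, Cs 376.
So from highest to lowest: F > Si > Mg > Al > Cs.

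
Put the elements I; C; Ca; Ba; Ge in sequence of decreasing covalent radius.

C is in period 2, group 14; Ca is in period 4, group 2; Ge is in period 4, group 14; I is in period 5, group 17; Ba is in period 6, group 2.
Across a period the added protons contract the valence shell; down a group each new principal shell makes the atom larger.
Neither a single period nor a single group — weigh both effects.
Ge > C: Ge sits below C in group 14, so the down-group effect alone puts Ge larger.
I > Ge: the two effects oppose for this pair; the down-group effect wins (133 vs 121 pm).
Ca > I: the two effects oppose for this pair; the across-period effect wins (171 vs 133 pm).
Ba > Ca: they share group 2; the group trend gives Ba the larger value.
For reference (pm): C 75, Ca 171, Ge 121, I 133, Ba 196.
So from largest to smallest: Ba > Ca > I > Ge > C.

Ba, Ca, I, Ge, C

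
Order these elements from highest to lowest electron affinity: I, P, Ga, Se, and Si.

I > Se > Si > P > Ga

Si is in period 3, group 14; P is in period 3, group 15; Ga is in period 4, group 13; Se is in period 4, group 16; I is in period 5, group 17.
Atoms with high Z_eff and room in the valence shell (especially the halogens) have the most exothermic electron affinities.
These span different periods and groups, so the two trends combine.
P > Ga: both effects reinforce here, so P is clearly the higher of the two.
Si > P: this pair runs against the simple trend — see the exception note.
Se > Si: the two effects oppose for this pair; the across-period effect wins (195 vs 134 kJ/mol).
I > Se: the two effects oppose for this pair; the across-period effect wins (295 vs 195 kJ/mol).
Note the exception: Si has a higher electron affinity than P, contrary to the simple trend — adding an electron to P's half-filled 3p³ is unfavourable, so Si (3p²) has the more exothermic EA.
For reference (kJ/mol): Si 134, P 72, Ga 29, Se 195, I 295.
So from highest to lowest: I > Se > Si > P > Ga.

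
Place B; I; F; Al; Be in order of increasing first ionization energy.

Removing the outermost electron gets harder across a period and easier down a group.
These span different periods and groups, so the two trends combine.
B > Al: they share group 13; the group trend gives B the larger value.
Be > B: this pair runs against the simple trend — see the exception note.
I > Be: the two effects oppose for this pair; the across-period effect wins (1008 vs 900 kJ/mol).
F > I: they share group 17; the group trend gives F the larger value.
Note the exception: Be has a higher first ionization energy than B, contrary to the simple trend — removing B's lone 2p electron is easier than breaking Be's filled 2s².
Approximate values (kJ/mol): Be 900, B 801, F 1681, Al 578, I 1008.
So from lowest to highest: Al < B < Be < I < F.

Al, B, Be, I, F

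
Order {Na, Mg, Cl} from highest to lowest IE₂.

Na > Cl > Mg

IE_2 is the cost of taking one more electron from the +1 cation: Na⁺ is the bare [Ne] core; Mg⁺ still has 1 valence electron; Cl⁺ still has 6 valence electrons.
Core electrons are held far more tightly than valence electrons, so Na tops the IE_2 order.
Valence configurations: Mg⁺ [Ne]3s¹, Cl⁺ [Ne]3s²3p⁴.
Tabulated IE_2 (kJ/mol): Na 4562, Mg 1451, Cl 2298.
Overall IE_2 order: Mg < Cl < Na.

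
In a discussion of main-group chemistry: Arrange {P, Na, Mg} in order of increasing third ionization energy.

P < Na < Mg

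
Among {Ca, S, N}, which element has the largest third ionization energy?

The third ionization energy removes an electron from the +2 ion. For each element: Ca²⁺ is the bare [Ar] core; S²⁺ still has 4 valence electrons; N²⁺ still has 3 valence electrons.
Pulling an electron out of a noble-gas core costs far more than removing a remaining valence electron, so Ca sits at the high end of IE_3.
Valence configurations: S²⁺ [Ne]3s²3p², N²⁺ [He]2s²2p¹.
Approximate IE_3 values (kJ/mol): Ca 4912, S 3357, N 4578.
So the third ionization energies run S < N < Ca.

Ca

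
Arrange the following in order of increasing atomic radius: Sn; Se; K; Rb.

Se, Sn, K, Rb

Moving right in a period, electrons are added to the same shell under a stronger nuclear pull, so atoms get smaller; moving down, a new shell is opened and atoms get larger.
Here both period and group differ, so the two effects have to be weighed against each other.
Sn > Se: both effects reinforce here, so Sn is clearly the larger of the two.
K > Sn: the two effects oppose for this pair; the across-period effect wins (196 vs 140 pm).
Rb > K: Rb sits below K in group 1, so the down-group effect alone puts Rb larger.
Tabulated atomic radius (pm): K 196, Se 116, Rb 210, Sn 140.
So from smallest to largest: Se < Sn < K < Rb.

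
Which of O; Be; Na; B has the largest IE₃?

Be

The third ionization energy removes an electron from the +2 ion. For each element: O²⁺ still has 4 valence electrons; Be²⁺ is the bare [He] core; Na²⁺ is already 1 electron into the core; B²⁺ still has 1 valence electron.
Core electrons are held far more tightly than valence electrons, so Na and Be top the IE_3 order.
Valence configurations: O²⁺ [He]2s²2p², B²⁺ [He]2s¹.
The numbers (kJ/mol): O 5300, Be 14849, Na 6910, B 3660.
Hence IE_3: B < O < Na < Be.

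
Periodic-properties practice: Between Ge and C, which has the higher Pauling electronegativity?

C

Atoms toward the upper right of the periodic table pull bonding electrons most strongly.
All are in group 14, so electronegativity increases up the group.
So C has the higher Pauling electronegativity (C > Ge).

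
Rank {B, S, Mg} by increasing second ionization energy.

Mg < S < B

After 1 electron has been removed, what remains? B⁺ still has 2 valence electrons; S⁺ still has 5 valence electrons; Mg⁺ still has 1 valence electron.
All are still removing valence electrons, so compare the +1 ions as you would atoms: IE_2 generally rises across a period (higher Z_eff) and falls down a group (larger shell), subject to the usual subshell exceptions.
Valence configurations: B⁺ [He]2s², S⁺ [Ne]3s²3p³, Mg⁺ [Ne]3s¹.
Approximate IE_2 values (kJ/mol): B 2427, S 2252, Mg 1451.
So the second ionization energies run Mg < S < B.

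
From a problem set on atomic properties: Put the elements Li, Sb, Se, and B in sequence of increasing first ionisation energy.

Li is in period 2, group 1; B is in period 2, group 13; Se is in period 4, group 16; Sb is in period 5, group 15.
IE₁ increases left→right with effective nuclear charge and decreases top→bottom as the valence shell moves farther out.
Here both period and group differ, so the two effects have to be weighed against each other.
B > Li: B lies to the right of Li in period 2, so the across-period effect alone puts B higher.
Sb > B: period and group pull opposite ways; the across-period shift dominates (831 vs 801 kJ/mol).
Se > Sb: relative to Sb, both the across-period and down-group shifts push Se's first ionization energy up.
Approximate values (kJ/mol): Li 520, B 801, Se 941, Sb 831.
So from lowest to highest: Li < B < Sb < Se.

Li < B < Sb < Se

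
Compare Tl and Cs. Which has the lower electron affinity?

Tl

Atoms with high Z_eff and room in the valence shell (especially the halogens) have the most exothermic electron affinities.
All lie in period 6; the across-period trend (electron affinity increases left to right) applies, with the exception below.
Note the exception: Cs has a higher electron affinity than Tl, contrary to the simple trend — Tl's ns²np¹ configuration gives only a small electron affinity — the sparsely filled np subshell binds an added electron weakly.
Tabulated electron affinity (kJ/mol): Cs 46, Tl 19.
So Tl has the lower electron affinity (Tl < Cs).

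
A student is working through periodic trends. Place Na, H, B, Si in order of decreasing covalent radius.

H is in period 1, group 1; B is in period 2, group 13; Na is in period 3, group 1; Si is in period 3, group 14.
Radius decreases left→right (rising Z_eff, same n) and increases top→bottom (higher n).
These span different periods and groups, so the two trends combine.
B > H: period and group pull opposite ways; the down-group shift dominates (85 vs 32 pm).
Si > B: the two effects oppose for this pair; the down-group effect wins (116 vs 85 pm).
Na > Si: both are in period 3; the period trend gives Na the larger value.
Approximate values (pm): H 32, B 85, Na 155, Si 116.
So from largest to smallest: Na > Si > B > H.

Na > Si > B > H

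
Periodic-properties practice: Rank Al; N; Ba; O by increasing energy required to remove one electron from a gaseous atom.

Ba, Al, O, N

N is in period 2, group 15; O is in period 2, group 16; Al is in period 3, group 13; Ba is in period 6, group 2.
First ionization energy rises across a period (greater Z_eff holds electrons more tightly) and falls down a group (valence electrons are farther from the nucleus).
These span different periods and groups, so the two trends combine.
Al > Ba: both effects reinforce here, so Al is clearly the higher of the two.
O > Al: both effects reinforce here, so O is clearly the higher of the two.
N > O: this pair runs against the simple trend — see the exception note.
Note the exception: N has a higher first ionization energy than O, contrary to the simple trend — pairing an electron in O's 2p⁴ costs repulsion energy, so O ionizes more easily than half-filled N (2p³).
For reference (kJ/mol): N 1402, O 1314, Al 578, Ba 503.
So from lowest to highest: Ba < Al < O < N.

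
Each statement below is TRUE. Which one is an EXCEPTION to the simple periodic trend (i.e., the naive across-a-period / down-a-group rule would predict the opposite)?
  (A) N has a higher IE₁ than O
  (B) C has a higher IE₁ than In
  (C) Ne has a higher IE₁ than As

(A)

The general trend: IE₁ increases across a period and decreases down a group.
(A) N (period 2, group 15) vs O (period 2, group 16): the stated order contradicts the simple trend.
(B) C (period 2, group 14) vs In (period 5, group 13): the stated order agrees with the simple trend.
(C) Ne (period 2, group 18) vs As (period 4, group 15): the stated order agrees with the simple trend.
The exception is (A): pairing an electron in O's 2p⁴ costs repulsion energy, so O ionizes more easily than half-filled N (2p³).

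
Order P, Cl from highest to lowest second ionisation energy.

Cl > P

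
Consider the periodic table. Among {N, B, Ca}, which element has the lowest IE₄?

Ca

IE_4 is the cost of taking one more electron from the +3 cation: N³⁺ still has 2 valence electrons; B³⁺ is the bare [He] core; Ca³⁺ is already 1 electron into the core.
Usually core removal costs more than valence removal, but here the competition is close: a tightly held n=2 valence electron can cost more to remove than an n=3 core electron, so the actual values have to decide it.
The numbers (kJ/mol): N 7475, B 25026, Ca 6491.
Hence IE_4: Ca < N < B.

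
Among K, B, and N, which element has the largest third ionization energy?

IE_3 is the cost of taking one more electron from the +2 cation: K²⁺ is already 1 electron into the core; B²⁺ still has 1 valence electron; N²⁺ still has 3 valence electrons.
Usually core removal costs more than valence removal, but here the competition is close: a tightly held n=2 valence electron can cost more to remove than an n=3 core electron, so the actual values have to decide it.
Valence configurations: B²⁺ [He]2s¹, N²⁺ [He]2s²2p¹.
Tabulated IE_3 (kJ/mol): K 4420, B 3660, N 4578.
Hence IE_3: B < K < N.

N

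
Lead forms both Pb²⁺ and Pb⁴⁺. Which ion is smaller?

Pb⁴⁺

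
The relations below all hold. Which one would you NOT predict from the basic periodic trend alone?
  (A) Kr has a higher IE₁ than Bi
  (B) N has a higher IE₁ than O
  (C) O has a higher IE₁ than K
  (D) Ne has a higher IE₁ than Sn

(B)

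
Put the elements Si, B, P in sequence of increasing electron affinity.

B < P < Si

B is in period 2, group 13; Si is in period 3, group 14; P is in period 3, group 15.
Electron affinity generally becomes more exothermic across a period toward the halogens and less exothermic down a group.
Here both period and group differ, so the two effects have to be weighed against each other.
P > B: the two effects oppose for this pair; the across-period effect wins (72 vs 27 kJ/mol).
Si > P: this pair runs against the simple trend — see the exception note.
Note the exception: Si has a higher electron affinity than P, contrary to the simple trend — adding an electron to P's half-filled 3p³ is unfavourable, so Si (3p²) has the more exothermic EA.
For reference (kJ/mol): B 27, Si 134, P 72.
So from lowest to highest: B < P < Si.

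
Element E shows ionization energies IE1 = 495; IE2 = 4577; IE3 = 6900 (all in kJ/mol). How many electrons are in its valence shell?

1

Look for the largest jump between consecutive ionization energies: IE2/IE1 ≈ 9.2, far larger than any earlier ratio.
That jump marks the point where a core electron is being removed. So the atom has 1 valence electron.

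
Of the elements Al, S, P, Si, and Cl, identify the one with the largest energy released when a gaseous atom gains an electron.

Cl

Al is in period 3, group 13; Si is in period 3, group 14; P is in period 3, group 15; S is in period 3, group 16; Cl is in period 3, group 17.
Atoms with high Z_eff and room in the valence shell (especially the halogens) have the most exothermic electron affinities.
All lie in period 3; the across-period trend (electron affinity increases left to right) applies, with the exception below.
Note the exception: Si has a higher electron affinity than P, contrary to the simple trend — adding an electron to P's half-filled 3p³ is unfavourable, so Si (3p²) has the more exothermic EA.
For reference (kJ/mol): Al 42, Si 134, P 72, S 200, Cl 349.
The largest energy released when a gaseous atom gains an electron among these belongs to Cl.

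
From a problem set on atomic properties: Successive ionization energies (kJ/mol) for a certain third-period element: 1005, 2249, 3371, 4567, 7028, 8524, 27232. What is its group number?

Group 16

Look for the largest jump between consecutive ionization energies: IE7/IE6 ≈ 3.2, far larger than any earlier ratio.
That jump marks the point where a core electron is being removed. So the atom has 6 valence electrons.
A main-group element with 6 valence electrons is in group 16.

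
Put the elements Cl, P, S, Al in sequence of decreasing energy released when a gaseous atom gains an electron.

Al is in period 3, group 13; P is in period 3, group 15; S is in period 3, group 16; Cl is in period 3, group 17.
EA tends to increase across a period and decrease down a group, though the pattern is less regular than for IE or radius.
All lie in period 3, so electron affinity increases left to right.
So from highest to lowest: Cl > S > P > Al.

Cl > S > P > Al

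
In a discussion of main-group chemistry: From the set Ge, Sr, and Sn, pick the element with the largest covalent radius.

Sr

Ge is in period 4, group 14; Sr is in period 5, group 2; Sn is in period 5, group 14.
Across a period the added protons contract the valence shell; down a group each new principal shell makes the atom larger.
Neither a single period nor a single group — weigh both effects.
Sn > Ge: they share group 14; the group trend gives Sn the larger value.
Sr > Sn: Sr lies to the left of Sn in period 5, so the across-period effect alone puts Sr larger.
Tabulated atomic radius (pm): Ge 121, Sr 185, Sn 140.
The largest covalent radius among these belongs to Sr.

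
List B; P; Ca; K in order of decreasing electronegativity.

B is in period 2, group 13; P is in period 3, group 15; K is in period 4, group 1; Ca is in period 4, group 2.
Electronegativity increases across a period and decreases down a group, tracking effective nuclear charge and atomic size.
These span different periods and groups, so the two trends combine.
Ca > K: both are in period 4; the period trend gives Ca the larger value.
B > Ca: relative to Ca, both the across-period and down-group shifts push B's electronegativity up.
P > B: period and group pull opposite ways; the across-period shift dominates (2.19 vs 2.04).
Approximate values (Pauling): B 2.04, P 2.19, K 0.82, Ca 1.00.
So from highest to lowest: P > B > Ca > K.

P > B > Ca > K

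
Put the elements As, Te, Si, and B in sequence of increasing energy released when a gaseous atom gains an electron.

B < As < Si < Te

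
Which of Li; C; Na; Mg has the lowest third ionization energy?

C

The third ionization energy removes an electron from the +2 ion. For each element: Li²⁺ is already 1 electron into the core; C²⁺ still has 2 valence electrons; Na²⁺ is already 1 electron into the core; Mg²⁺ is the bare [Ne] core.
Pulling an electron out of a noble-gas core costs far more than removing a remaining valence electron, so Na, Mg and Li sit at the high end of IE_3.
The numbers (kJ/mol): Li 11815, C 4620, Na 6910, Mg 7733.
Putting it together, IE_3: C < Na < Mg < Li.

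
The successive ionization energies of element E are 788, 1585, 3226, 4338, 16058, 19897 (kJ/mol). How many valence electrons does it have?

Look for the largest jump between consecutive ionization energies: IE5/IE4 ≈ 3.7, far larger than any earlier ratio.
That jump marks the point where a core electron is being removed. So the atom has 4 valence electrons.

4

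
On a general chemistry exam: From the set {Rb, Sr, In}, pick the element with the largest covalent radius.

Rb is in period 5, group 1; Sr is in period 5, group 2; In is in period 5, group 13.
Radius decreases left→right (rising Z_eff, same n) and increases top→bottom (higher n).
All lie in period 5, so atomic radius increases right to left.
The largest covalent radius among these belongs to Rb.

Rb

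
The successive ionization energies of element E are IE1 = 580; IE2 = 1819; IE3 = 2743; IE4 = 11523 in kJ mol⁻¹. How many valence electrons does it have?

3

Look for the largest jump between consecutive ionization energies: IE4/IE3 ≈ 4.2, far larger than any earlier ratio.
That jump marks the point where a core electron is being removed. So the atom has 3 valence electrons.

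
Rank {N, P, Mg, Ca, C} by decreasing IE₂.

N, C, P, Mg, Ca

IE_2 is the cost of taking one more electron from the +1 cation: N⁺ still has 4 valence electrons; P⁺ still has 4 valence electrons; Mg⁺ still has 1 valence electron; Ca⁺ still has 1 valence electron; C⁺ still has 3 valence electrons.
All are still removing valence electrons, so compare the +1 ions as you would atoms: IE_2 generally rises across a period (higher Z_eff) and falls down a group (larger shell), subject to the usual subshell exceptions.
Valence configurations: N⁺ [He]2s²2p², P⁺ [Ne]3s²3p², Mg⁺ [Ne]3s¹, Ca⁺ [Ar]4s¹, C⁺ [He]2s²2p¹.
Tabulated IE_2 (kJ/mol): N 2856, P 1907, Mg 1451, Ca 1145, C 2353.
Overall IE_2 order: Ca < Mg < P < C < N.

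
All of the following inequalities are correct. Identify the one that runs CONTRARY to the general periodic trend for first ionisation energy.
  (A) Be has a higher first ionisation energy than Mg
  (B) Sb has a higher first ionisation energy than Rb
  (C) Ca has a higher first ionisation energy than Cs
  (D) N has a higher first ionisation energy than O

(D)

The general trend: first ionisation energy increases across a period and decreases down a group.
(A) Be (period 2, group 2) vs Mg (period 3, group 2): the stated order agrees with the simple trend.
(B) Sb (period 5, group 15) vs Rb (period 5, group 1): the stated order agrees with the simple trend.
(C) Ca (period 4, group 2) vs Cs (period 6, group 1): the stated order agrees with the simple trend.
(D) N (period 2, group 15) vs O (period 2, group 16): the stated order contradicts the simple trend.
The exception is (D): pairing an electron in O's 2p⁴ costs repulsion energy, so O ionizes more easily than half-filled N (2p³).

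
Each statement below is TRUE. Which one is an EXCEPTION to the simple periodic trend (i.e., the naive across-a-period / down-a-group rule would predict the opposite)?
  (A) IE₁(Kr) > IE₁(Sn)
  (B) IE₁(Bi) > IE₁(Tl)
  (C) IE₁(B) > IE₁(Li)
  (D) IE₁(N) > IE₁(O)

The general trend: first ionization energy increases across a period and decreases down a group.
(A) Kr (period 4, group 18) vs Sn (period 5, group 14): the stated order agrees with the simple trend.
(B) Bi (period 6, group 15) vs Tl (period 6, group 13): the stated order agrees with the simple trend.
(C) B (period 2, group 13) vs Li (period 2, group 1): the stated order agrees with the simple trend.
(D) N (period 2, group 15) vs O (period 2, group 16): the stated order contradicts the simple trend.
The exception is (D): pairing an electron in O's 2p⁴ costs repulsion energy, so O ionizes more easily than half-filled N (2p³).

(D)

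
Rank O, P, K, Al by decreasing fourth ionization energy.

Al > O > K > P

Consider each +3 ion: O³⁺ still has 3 valence electrons; P³⁺ still has 2 valence electrons; K³⁺ is already 2 electrons into the core; Al³⁺ is the bare [Ne] core.
Usually core removal costs more than valence removal, but here the competition is close: a tightly held n=2 valence electron can cost more to remove than an n=3 core electron, so the actual values have to decide it.
Valence configurations: O³⁺ [He]2s²2p¹, P³⁺ [Ne]3s².
The numbers (kJ/mol): O 7469, P 4964, K 5877, Al 11577.
Overall IE_4 order: P < K < O < Al.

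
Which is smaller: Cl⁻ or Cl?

Cl

Forming Cl⁻ adds 1 electron to Cl. More electron–electron repulsion in the same shell, with unchanged nuclear charge, lets the cloud expand.
An anion is larger than its parent atom: Cl⁻ > Cl.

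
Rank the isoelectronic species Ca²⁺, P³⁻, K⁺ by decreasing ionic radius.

P³⁻ > K⁺ > Ca²⁺

All of these have 18 electrons, so size is governed by nuclear charge alone: the more protons, the stronger the pull on the same electron cloud, and the smaller the ion.
Nuclear charges: Ca²⁺ (Z=20), K⁺ (Z=19), P³⁻ (Z=15).
Largest to smallest: P³⁻ > K⁺ > Ca²⁺.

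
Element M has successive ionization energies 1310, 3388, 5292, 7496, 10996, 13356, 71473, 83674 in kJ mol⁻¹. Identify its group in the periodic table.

Group 16

Look for the largest jump between consecutive ionization energies: IE7/IE6 ≈ 5.4, far larger than any earlier ratio.
That jump marks the point where a core electron is being removed. So the atom has 6 valence electrons.
A main-group element with 6 valence electrons is in group 16.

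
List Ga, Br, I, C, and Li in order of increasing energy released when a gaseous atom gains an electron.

Ga, Li, C, I, Br

Li is in period 2, group 1; C is in period 2, group 14; Ga is in period 4, group 13; Br is in period 4, group 17; I is in period 5, group 17.
EA tends to increase across a period and decrease down a group, though the pattern is less regular than for IE or radius.
Here both period and group differ, so the two effects have to be weighed against each other.
Li > Ga: the two effects oppose for this pair; the down-group effect wins (60 vs 29 kJ/mol).
C > Li: C lies to the right of Li in period 2, so the across-period effect alone puts C higher.
I > C: the two effects oppose for this pair; the across-period effect wins (295 vs 122 kJ/mol).
Br > I: Br sits above I in group 17, so the down-group effect alone puts Br higher.
Tabulated electron affinity (kJ/mol): Li 60, C 122, Ga 29, Br 325, I 295.
So from lowest to highest: Ga < Li < C < I < Br.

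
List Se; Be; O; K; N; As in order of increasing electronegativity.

Be is in period 2, group 2; N is in period 2, group 15; O is in period 2, group 16; K is in period 4, group 1; As is in period 4, group 15; Se is in period 4, group 16.
Atoms toward the upper right of the periodic table pull bonding electrons most strongly.
These span different periods and groups, so the two trends combine.
Be > K: relative to K, both the across-period and down-group shifts push Be's electronegativity up.
As > Be: period and group pull opposite ways; the across-period shift dominates (2.18 vs 1.57).
Se > As: Se lies to the right of As in period 4, so the across-period effect alone puts Se higher.
N > Se: period and group pull opposite ways; the down-group shift dominates (3.04 vs 2.55).
O > N: O lies to the right of N in period 2, so the across-period effect alone puts O higher.
Approximate values (Pauling): Be 1.57, N 3.04, O 3.44, K 0.82, As 2.18, Se 2.55.
So from lowest to highest: K < Be < As < Se < N < O.

K, Be, As, Se, N, O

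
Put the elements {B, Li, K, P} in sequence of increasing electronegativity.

K < Li < B < P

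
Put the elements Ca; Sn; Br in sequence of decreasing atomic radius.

Ca is in period 4, group 2; Br is in period 4, group 17; Sn is in period 5, group 14.
Moving right in a period, electrons are added to the same shell under a stronger nuclear pull, so atoms get smaller; moving down, a new shell is opened and atoms get larger.
These span different periods and groups, so the two trends combine.
Sn > Br: relative to Br, both the across-period and down-group shifts push Sn's atomic radius up.
Ca > Sn: period and group pull opposite ways; the across-period shift dominates (171 vs 140 pm).
Approximate values (pm): Ca 171, Br 114, Sn 140.
So from largest to smallest: Ca > Sn > Br.

Ca > Sn > Br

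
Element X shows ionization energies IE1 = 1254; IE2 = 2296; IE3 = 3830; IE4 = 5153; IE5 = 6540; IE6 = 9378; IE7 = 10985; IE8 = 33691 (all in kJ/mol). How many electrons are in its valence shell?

7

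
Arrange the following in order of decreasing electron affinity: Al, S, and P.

Al is in period 3, group 13; P is in period 3, group 15; S is in period 3, group 16.
Electron affinity generally becomes more exothermic across a period toward the halogens and less exothermic down a group.
All lie in period 3, so electron affinity increases left to right.
So from highest to lowest: S > P > Al.

S > P > Al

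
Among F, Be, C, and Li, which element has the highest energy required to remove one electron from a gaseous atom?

IE₁ increases left→right with effective nuclear charge and decreases top→bottom as the valence shell moves farther out.
All lie in period 2, so first ionization energy increases left to right.
The highest energy required to remove one electron from a gaseous atom among these belongs to F.

F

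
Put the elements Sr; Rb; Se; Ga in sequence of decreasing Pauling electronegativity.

Ga is in period 4, group 13; Se is in period 4, group 16; Rb is in period 5, group 1; Sr is in period 5, group 2.
Atoms toward the upper right of the periodic table pull bonding electrons most strongly.
Here both period and group differ, so the two effects have to be weighed against each other.
Sr > Rb: both are in period 5; the period trend gives Sr the larger value.
Ga > Sr: both effects reinforce here, so Ga is clearly the higher of the two.
Se > Ga: Se lies to the right of Ga in period 4, so the across-period effect alone puts Se higher.
Approximate values (Pauling): Ga 1.81, Se 2.55, Rb 0.82, Sr 0.95.
So from highest to lowest: Se > Ga > Sr > Rb.

Se, Ga, Sr, Rb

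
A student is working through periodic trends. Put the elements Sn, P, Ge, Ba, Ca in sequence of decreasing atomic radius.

Ba > Ca > Sn > Ge > P

Moving right in a period, electrons are added to the same shell under a stronger nuclear pull, so atoms get smaller; moving down, a new shell is opened and atoms get larger.
Here both period and group differ, so the two effects have to be weighed against each other.
Ge > P: both effects reinforce here, so Ge is clearly the larger of the two.
Sn > Ge: they share group 14; the group trend gives Sn the larger value.
Ca > Sn: the two effects oppose for this pair; the across-period effect wins (171 vs 140 pm).
Ba > Ca: Ba sits below Ca in group 2, so the down-group effect alone puts Ba larger.
Approximate values (pm): P 111, Ca 171, Ge 121, Sn 140, Ba 196.
So from largest to smallest: Ba > Ca > Sn > Ge > P.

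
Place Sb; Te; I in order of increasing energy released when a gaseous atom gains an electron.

Sb is in period 5, group 15; Te is in period 5, group 16; I is in period 5, group 17.
Electron affinity generally becomes more exothermic across a period toward the halogens and less exothermic down a group.
All lie in period 5, so electron affinity increases left to right.
So from lowest to highest: Sb < Te < I.

Sb < Te < I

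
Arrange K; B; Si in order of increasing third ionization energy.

IE_3 is the cost of taking one more electron from the +2 cation: K²⁺ is already 1 electron into the core; B²⁺ still has 1 valence electron; Si²⁺ still has 2 valence electrons.
Core electrons are held far more tightly than valence electrons, so K tops the IE_3 order.
Valence configurations: B²⁺ [He]2s¹, Si²⁺ [Ne]3s².
Tabulated IE_3 (kJ/mol): K 4420, B 3660, Si 3232.
So the third ionization energies run Si < B < K.

Si < B < K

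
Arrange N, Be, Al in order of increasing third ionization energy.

Al < N < Be

IE_3 is the cost of taking one more electron from the +2 cation: N²⁺ still has 3 valence electrons; Be²⁺ is the bare [He] core; Al²⁺ still has 1 valence electron.
Core electrons are held far more tightly than valence electrons, so Be tops the IE_3 order.
Valence configurations: N²⁺ [He]2s²2p¹, Al²⁺ [Ne]3s¹.
The numbers (kJ/mol): N 4578, Be 14849, Al 2745.
Hence IE_3: Al < N < Be.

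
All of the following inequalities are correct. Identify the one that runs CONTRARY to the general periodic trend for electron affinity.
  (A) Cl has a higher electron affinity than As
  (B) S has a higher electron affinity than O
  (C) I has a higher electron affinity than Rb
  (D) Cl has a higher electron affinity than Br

The general trend: electron affinity increases across a period and decreases down a group.
(A) Cl (period 3, group 17) vs As (period 4, group 15): the stated order agrees with the simple trend.
(B) S (period 3, group 16) vs O (period 2, group 16): the stated order contradicts the simple trend.
(C) I (period 5, group 17) vs Rb (period 5, group 1): the stated order agrees with the simple trend.
(D) Cl (period 3, group 17) vs Br (period 4, group 17): the stated order agrees with the simple trend.
The exception is (B): the compact 2p subshell of O repels the added electron more than S's larger 3p does.

(B)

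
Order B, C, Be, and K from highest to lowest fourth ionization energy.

Consider each +3 ion: B³⁺ is the bare [He] core; C³⁺ still has 1 valence electron; Be³⁺ is already 1 electron into the core; K³⁺ is already 2 electrons into the core.
Usually core removal costs more than valence removal, but here the competition is close: a tightly held n=2 valence electron can cost more to remove than an n=3 core electron, so the actual values have to decide it.
Approximate IE_4 values (kJ/mol): B 25026, C 6223, Be 21007, K 5877.
Hence IE_4: K < C < Be < B.

B > Be > C > K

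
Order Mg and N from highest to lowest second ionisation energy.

N > Mg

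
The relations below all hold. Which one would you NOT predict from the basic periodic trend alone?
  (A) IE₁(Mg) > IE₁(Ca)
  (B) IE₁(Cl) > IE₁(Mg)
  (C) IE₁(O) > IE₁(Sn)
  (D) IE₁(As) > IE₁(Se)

(D)

The general trend: first ionisation energy increases across a period and decreases down a group.
(A) Mg (period 3, group 2) vs Ca (period 4, group 2): the stated order agrees with the simple trend.
(B) Cl (period 3, group 17) vs Mg (period 3, group 2): the stated order agrees with the simple trend.
(C) O (period 2, group 16) vs Sn (period 5, group 14): the stated order agrees with the simple trend.
(D) As (period 4, group 15) vs Se (period 4, group 16): the stated order contradicts the simple trend.
The exception is (D): Se (4p⁴) ionizes more easily than half-filled As (4p³).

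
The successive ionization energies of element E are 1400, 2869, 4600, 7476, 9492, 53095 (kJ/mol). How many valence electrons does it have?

Look for the largest jump between consecutive ionization energies: IE6/IE5 ≈ 5.6, far larger than any earlier ratio.
That jump marks the point where a core electron is being removed. So the atom has 5 valence electrons.

5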